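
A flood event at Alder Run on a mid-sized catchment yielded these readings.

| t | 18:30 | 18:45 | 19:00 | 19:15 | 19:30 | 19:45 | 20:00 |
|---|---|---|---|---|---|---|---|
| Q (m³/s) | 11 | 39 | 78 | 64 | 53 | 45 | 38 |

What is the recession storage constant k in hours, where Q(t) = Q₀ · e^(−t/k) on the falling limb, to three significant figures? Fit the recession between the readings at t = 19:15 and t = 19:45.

On the falling limb, Q drops from 64 to 45 m³/s between t = 19:15 and t = 19:45 (Δt = 0.5 h).
k = −Δt / ln(Q₂/Q₁) = −0.5 / ln(45/64) = 1.42 h.

k ≈ 1.42 h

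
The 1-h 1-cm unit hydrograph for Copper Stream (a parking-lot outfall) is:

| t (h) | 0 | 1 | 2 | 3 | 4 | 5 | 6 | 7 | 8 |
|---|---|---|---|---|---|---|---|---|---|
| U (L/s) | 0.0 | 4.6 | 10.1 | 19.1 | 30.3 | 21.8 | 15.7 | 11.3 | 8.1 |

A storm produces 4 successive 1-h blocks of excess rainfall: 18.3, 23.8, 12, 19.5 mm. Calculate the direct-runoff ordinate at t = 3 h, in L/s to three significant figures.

Q ≈ 64.5 L/s

By discrete convolution, Q_j = Σ (P_i / 10 mm) · U_{j−i}.
At t = 3 h (j=3): Q = (18.3/10)·19.1 + (23.8/10)·10.1 + (12/10)·4.6 + (19.5/10)·0.0 = 64.5 L/s.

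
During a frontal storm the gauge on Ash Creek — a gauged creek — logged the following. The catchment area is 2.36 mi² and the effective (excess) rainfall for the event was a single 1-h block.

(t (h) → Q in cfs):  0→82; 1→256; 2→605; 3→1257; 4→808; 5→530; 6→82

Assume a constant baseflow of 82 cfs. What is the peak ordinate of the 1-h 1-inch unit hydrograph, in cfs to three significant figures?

U_p ≈ 587 cfs

Direct runoff: 0.0, 174.0, 523.0, 1175.0, 726.0, 448.0, 0.0 cfs; ΣQ_DR = 3046 cfs, peak = 1175.0 cfs.
Runoff depth d = ΣQ_DR·Δt / A = 3046 × 3600 / (2.36 mi²) = 2.000 in.
The 1-inch UH is the DRH scaled by (1 in)/d, so U_p = 1175.0 × 1/2.000 = 587 cfs.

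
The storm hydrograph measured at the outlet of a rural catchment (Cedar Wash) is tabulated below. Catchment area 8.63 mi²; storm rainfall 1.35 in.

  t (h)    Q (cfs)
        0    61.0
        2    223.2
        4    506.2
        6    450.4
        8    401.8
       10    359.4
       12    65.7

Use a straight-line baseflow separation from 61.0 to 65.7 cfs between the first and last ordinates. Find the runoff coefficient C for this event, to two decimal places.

ΣQ_DR = 1624 cfs; V = ΣQ_DR·Δt = 1.169 × 10^7 ft³.
Runoff depth d = V / A = 0.5833 in.
C = d / P = 0.5833 / 1.35 = 0.43.

C ≈ 0.43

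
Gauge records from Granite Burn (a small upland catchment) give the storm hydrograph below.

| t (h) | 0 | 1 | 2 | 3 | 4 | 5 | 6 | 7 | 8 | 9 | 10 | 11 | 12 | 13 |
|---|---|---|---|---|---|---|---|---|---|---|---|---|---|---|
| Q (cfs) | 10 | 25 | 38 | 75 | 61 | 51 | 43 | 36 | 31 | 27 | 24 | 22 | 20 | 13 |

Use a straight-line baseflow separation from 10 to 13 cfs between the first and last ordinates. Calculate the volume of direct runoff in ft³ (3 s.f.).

V ≈ 1.13 × 10^6 ft³

Direct-runoff ordinates (Q − Q_b): 0.00, 14.77, 27.54, 64.31, 50.08, 39.85, 31.62, 24.38, 19.15, 14.92, 11.69, 9.46, 7.23, 0.00 cfs.
ΣQ_DR = 315.0 cfs.
With Δt = 1 h = 3600 s, V = ΣQ_DR · Δt = 315.0 × 3600 = 1.13 × 10^6 ft³.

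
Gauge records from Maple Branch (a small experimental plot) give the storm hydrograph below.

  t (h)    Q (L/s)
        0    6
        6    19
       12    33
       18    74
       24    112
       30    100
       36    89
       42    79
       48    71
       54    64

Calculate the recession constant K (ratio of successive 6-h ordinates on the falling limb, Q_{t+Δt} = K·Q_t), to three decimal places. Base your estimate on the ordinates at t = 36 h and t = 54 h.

K ≈ 0.896

Using the recession-limb readings at t = 36 h and t = 54 h: Q falls from 89 to 64 L/s over 3 intervals.
K = (Q₂/Q₁)^(1/3) = (64/89)^(1/3) = 0.896.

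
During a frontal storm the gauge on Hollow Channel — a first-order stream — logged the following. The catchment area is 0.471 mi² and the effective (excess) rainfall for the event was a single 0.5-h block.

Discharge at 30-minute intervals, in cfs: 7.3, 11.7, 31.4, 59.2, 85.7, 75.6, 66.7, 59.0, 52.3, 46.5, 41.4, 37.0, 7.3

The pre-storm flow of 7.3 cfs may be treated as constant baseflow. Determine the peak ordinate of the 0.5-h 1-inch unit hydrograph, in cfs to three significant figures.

U_p ≈ 98.0 cfs

Direct runoff: 0.0, 4.4, 24.1, 51.9, 78.4, 68.3, 59.4, 51.7, 45.0, 39.2, 34.1, 29.7, 0.0 cfs; ΣQ_DR = 486.2 cfs, peak = 78.4 cfs.
Runoff depth d = ΣQ_DR·Δt / A = 486.2 × 1800 / (0.471 mi²) = 0.7998 in.
The 1-inch UH is the DRH scaled by (1 in)/d, so U_p = 78.4 × 1/0.7998 = 98.0 cfs.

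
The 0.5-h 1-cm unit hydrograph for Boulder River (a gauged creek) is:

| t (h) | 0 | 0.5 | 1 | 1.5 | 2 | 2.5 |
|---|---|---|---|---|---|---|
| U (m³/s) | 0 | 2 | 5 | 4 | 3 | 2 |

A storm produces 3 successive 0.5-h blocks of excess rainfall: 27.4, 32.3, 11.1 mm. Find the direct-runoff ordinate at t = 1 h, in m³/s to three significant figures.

Q ≈ 20.2 m³/s

By discrete convolution, Q_j = Σ (P_i / 10 mm) · U_{j−i}.
At t = 1 h (j=2): Q = (27.4/10)·5 + (32.3/10)·2 + (11.1/10)·0 = 20.2 m³/s.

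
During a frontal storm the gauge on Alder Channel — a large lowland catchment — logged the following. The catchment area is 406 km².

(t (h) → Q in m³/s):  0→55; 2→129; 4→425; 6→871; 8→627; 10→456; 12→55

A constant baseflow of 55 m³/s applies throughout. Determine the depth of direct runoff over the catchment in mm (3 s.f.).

Direct runoff: 0.0, 74.0, 370.0, 816.0, 572.0, 401.0, 0.0 m³/s; ΣQ_DR = 2233 m³/s.
V = ΣQ_DR · Δt = 2233 × 7200 s = 1.608 × 10^7 m³.
Over A = 406 km², depth = V / A = 39.6 mm.

d ≈ 39.6 mm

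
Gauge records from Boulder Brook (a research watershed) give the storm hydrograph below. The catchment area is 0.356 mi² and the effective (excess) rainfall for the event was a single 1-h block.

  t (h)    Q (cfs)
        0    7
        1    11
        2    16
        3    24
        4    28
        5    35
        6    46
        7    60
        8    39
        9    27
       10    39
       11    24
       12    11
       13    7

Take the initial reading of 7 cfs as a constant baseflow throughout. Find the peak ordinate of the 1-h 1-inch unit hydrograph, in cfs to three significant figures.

U_p ≈ 44.1 cfs

Direct runoff: 0.0, 4.0, 9.0, 17.0, 21.0, 28.0, 39.0, 53.0, 32.0, 20.0, 32.0, 17.0, 4.0, 0.0 cfs; ΣQ_DR = 276.0 cfs, peak = 53.0 cfs.
Runoff depth d = ΣQ_DR·Δt / A = 276.0 × 3600 / (0.356 mi²) = 1.201 in.
The 1-inch UH is the DRH scaled by (1 in)/d, so U_p = 53.0 × 1/1.201 = 44.1 cfs.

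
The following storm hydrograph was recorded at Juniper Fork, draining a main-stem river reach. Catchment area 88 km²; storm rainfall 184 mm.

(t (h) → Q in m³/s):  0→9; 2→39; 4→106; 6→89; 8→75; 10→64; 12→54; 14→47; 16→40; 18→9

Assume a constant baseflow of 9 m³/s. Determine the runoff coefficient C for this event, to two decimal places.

ΣQ_DR = 442.0 m³/s; V = ΣQ_DR·Δt = 3.182 × 10^6 m³.
Runoff depth d = V / A = 36.16 mm.
C = d / P = 36.16 / 184 = 0.20.

C ≈ 0.20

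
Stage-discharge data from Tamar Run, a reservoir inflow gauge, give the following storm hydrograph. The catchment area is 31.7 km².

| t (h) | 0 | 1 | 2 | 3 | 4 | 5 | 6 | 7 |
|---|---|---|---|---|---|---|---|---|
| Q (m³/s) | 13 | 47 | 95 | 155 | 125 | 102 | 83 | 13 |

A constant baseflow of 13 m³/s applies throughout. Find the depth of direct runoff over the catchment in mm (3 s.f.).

Direct runoff: 0.0, 34.0, 82.0, 142.0, 112.0, 89.0, 70.0, 0.0 m³/s; ΣQ_DR = 529.0 m³/s.
V = ΣQ_DR · Δt = 529.0 × 3600 s = 1.904 × 10^6 m³.
Over A = 31.7 km², depth = V / A = 60.1 mm.

d ≈ 60.1 mm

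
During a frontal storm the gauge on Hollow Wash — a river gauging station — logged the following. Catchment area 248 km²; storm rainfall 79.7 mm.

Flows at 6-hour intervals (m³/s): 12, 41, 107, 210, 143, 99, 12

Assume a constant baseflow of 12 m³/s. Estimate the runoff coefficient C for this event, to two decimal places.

ΣQ_DR = 540.0 m³/s; V = ΣQ_DR·Δt = 1.166 × 10^7 m³.
Runoff depth d = V / A = 47.03 mm.
C = d / P = 47.03 / 79.7 = 0.59.

C ≈ 0.59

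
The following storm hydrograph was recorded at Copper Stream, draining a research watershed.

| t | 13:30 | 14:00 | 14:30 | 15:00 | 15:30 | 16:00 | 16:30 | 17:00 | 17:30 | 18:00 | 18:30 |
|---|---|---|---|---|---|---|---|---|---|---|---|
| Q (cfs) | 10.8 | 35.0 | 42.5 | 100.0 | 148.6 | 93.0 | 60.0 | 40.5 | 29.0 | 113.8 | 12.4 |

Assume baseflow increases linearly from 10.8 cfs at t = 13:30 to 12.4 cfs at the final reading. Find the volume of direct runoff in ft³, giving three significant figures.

Direct-runoff ordinates (Q − Q_b): 0.00, 24.04, 31.38, 88.72, 137.16, 81.40, 48.24, 28.58, 16.92, 101.56, 0.00 cfs.
ΣQ_DR = 558.0 cfs.
With Δt = 0.5 h = 1800 s, V = ΣQ_DR · Δt = 558.0 × 1800 = 1.00 × 10^6 ft³.

V ≈ 1.00 × 10^6 ft³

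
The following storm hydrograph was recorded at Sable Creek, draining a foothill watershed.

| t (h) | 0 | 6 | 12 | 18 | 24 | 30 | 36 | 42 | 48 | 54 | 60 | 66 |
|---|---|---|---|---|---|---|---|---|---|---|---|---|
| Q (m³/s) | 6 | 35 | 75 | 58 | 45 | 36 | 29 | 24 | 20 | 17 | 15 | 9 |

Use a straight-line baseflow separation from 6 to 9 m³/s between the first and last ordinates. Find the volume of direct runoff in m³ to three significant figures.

V ≈ 6.03 × 10^6 m³

Direct-runoff ordinates (Q − Q_b): 0.00, 28.73, 68.45, 51.18, 37.91, 28.64, 21.36, 16.09, 11.82, 8.55, 6.27, 0.00 m³/s.
ΣQ_DR = 279.0 m³/s.
With Δt = 6 h = 21600 s, V = ΣQ_DR · Δt = 279.0 × 21600 = 6.03 × 10^6 m³.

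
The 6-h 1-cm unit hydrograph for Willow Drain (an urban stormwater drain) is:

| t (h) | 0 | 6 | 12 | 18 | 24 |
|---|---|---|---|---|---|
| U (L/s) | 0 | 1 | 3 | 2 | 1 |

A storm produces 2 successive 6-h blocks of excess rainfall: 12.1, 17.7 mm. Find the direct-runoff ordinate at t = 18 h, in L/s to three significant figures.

Q ≈ 7.73 L/s

By discrete convolution, Q_j = Σ (P_i / 10 mm) · U_{j−i}.
At t = 18 h (j=3): Q = (12.1/10)·2 + (17.7/10)·3 = 7.73 L/s.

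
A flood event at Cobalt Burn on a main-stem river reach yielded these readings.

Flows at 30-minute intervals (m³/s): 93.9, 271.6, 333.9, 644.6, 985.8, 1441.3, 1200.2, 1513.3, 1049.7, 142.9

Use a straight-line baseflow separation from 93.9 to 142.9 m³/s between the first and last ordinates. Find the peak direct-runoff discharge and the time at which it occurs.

Q_p = 1381.29 m³/s at t = 3.5 h

Subtracting baseflow gives direct-runoff ordinates: 0.00, 172.26, 229.11, 534.37, 870.12, 1320.18, 1073.63, 1381.29, 912.24, 0.00 m³/s.
The maximum is 1381.29 m³/s, occurring at the reading for t = 3.5 h.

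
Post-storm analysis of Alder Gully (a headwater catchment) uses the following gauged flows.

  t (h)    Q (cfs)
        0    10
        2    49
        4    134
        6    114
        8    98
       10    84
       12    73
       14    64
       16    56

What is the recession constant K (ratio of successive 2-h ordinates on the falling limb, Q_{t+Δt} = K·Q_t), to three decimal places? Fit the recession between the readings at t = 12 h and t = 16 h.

Using the recession-limb readings at t = 12 h and t = 16 h: Q falls from 73 to 56 cfs over 2 intervals.
K = (Q₂/Q₁)^(1/2) = (56/73)^(1/2) = 0.876.

K ≈ 0.876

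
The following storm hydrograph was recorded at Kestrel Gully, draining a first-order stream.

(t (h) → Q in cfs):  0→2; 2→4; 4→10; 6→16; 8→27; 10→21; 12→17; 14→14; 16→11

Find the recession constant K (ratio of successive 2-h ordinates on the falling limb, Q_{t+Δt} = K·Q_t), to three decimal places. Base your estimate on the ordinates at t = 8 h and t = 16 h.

K ≈ 0.799

Using the recession-limb readings at t = 8 h and t = 16 h: Q falls from 27 to 11 cfs over 4 intervals.
K = (Q₂/Q₁)^(1/4) = (11/27)^(1/4) = 0.799.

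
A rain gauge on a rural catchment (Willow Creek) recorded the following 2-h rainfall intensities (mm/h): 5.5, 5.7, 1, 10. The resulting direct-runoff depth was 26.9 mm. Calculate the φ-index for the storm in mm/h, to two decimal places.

φ ≈ 2.58 mm/h

Only the 3 blocks with intensity above φ contribute runoff: 5.5, 5.7, 10 mm/h.
Σ(I−φ)·Δt = d  ⇒  (5.5+5.7+10 − 3φ)·2 = 26.9
φ = (21.20 − 26.9/2) / 3 = 2.58 mm/h.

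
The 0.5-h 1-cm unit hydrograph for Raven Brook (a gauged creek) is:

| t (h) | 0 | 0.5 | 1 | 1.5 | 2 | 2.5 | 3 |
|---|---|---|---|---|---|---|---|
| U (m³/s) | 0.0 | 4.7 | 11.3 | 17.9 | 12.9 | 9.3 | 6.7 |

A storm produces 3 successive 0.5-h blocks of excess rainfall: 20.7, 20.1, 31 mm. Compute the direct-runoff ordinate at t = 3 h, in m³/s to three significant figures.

By discrete convolution, Q_j = Σ (P_i / 10 mm) · U_{j−i}.
At t = 3 h (j=6): Q = (20.7/10)·6.7 + (20.1/10)·9.3 + (31/10)·12.9 = 72.6 m³/s.

Q ≈ 72.6 m³/s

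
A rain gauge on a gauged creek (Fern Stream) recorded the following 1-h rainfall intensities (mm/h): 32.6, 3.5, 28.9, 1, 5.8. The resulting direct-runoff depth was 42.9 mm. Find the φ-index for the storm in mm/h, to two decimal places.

Only the 2 blocks with intensity above φ contribute runoff: 32.6, 28.9 mm/h.
Σ(I−φ)·Δt = d  ⇒  (32.6+28.9 − 2φ)·1 = 42.9
φ = (61.50 − 42.9/1) / 2 = 9.30 mm/h.

φ ≈ 9.30 mm/h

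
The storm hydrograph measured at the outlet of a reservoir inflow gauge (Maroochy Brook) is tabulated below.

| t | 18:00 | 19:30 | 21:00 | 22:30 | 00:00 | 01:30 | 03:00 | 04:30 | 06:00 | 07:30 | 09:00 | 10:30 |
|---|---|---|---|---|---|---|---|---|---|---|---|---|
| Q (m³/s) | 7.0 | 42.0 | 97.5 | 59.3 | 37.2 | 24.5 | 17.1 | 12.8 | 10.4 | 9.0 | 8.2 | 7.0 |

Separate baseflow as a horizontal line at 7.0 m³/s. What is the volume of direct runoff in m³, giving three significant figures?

V ≈ 1.34 × 10^6 m³

Direct-runoff ordinates (Q − Q_b): 0.0, 35.0, 90.5, 52.3, 30.2, 17.5, 10.1, 5.8, 3.4, 2.0, 1.2, 0.0 m³/s.
ΣQ_DR = 248.0 m³/s.
With Δt = 1.5 h = 5400 s, V = ΣQ_DR · Δt = 248.0 × 5400 = 1.34 × 10^6 m³.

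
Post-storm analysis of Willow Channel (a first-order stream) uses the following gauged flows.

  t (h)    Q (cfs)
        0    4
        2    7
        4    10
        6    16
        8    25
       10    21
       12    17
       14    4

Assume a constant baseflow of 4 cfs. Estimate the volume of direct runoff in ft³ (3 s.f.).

Direct-runoff ordinates (Q − Q_b): 0.0, 3.0, 6.0, 12.0, 21.0, 17.0, 13.0, 0.0 cfs.
ΣQ_DR = 72.00 cfs.
With Δt = 2 h = 7200 s, V = ΣQ_DR · Δt = 72.00 × 7200 = 5.18 × 10^5 ft³.

V ≈ 5.18 × 10^5 ft³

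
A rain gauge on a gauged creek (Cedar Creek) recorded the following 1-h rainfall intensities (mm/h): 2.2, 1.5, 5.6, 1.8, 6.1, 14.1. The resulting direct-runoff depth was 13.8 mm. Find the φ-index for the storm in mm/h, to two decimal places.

Only the 3 blocks with intensity above φ contribute runoff: 5.6, 6.1, 14.1 mm/h.
Σ(I−φ)·Δt = d  ⇒  (5.6+6.1+14.1 − 3φ)·1 = 13.8
φ = (25.80 − 13.8/1) / 3 = 4.00 mm/h.

φ ≈ 4.00 mm/h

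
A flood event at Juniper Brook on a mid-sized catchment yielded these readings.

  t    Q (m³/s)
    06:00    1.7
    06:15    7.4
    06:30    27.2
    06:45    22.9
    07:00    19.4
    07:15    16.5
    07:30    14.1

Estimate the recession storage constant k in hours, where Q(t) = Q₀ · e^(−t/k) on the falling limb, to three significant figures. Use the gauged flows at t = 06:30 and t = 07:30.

k ≈ 1.52 h

On the falling limb, Q drops from 27.2 to 14.1 m³/s between t = 06:30 and t = 07:30 (Δt = 1 h).
k = −Δt / ln(Q₂/Q₁) = −1 / ln(14.1/27.2) = 1.52 h.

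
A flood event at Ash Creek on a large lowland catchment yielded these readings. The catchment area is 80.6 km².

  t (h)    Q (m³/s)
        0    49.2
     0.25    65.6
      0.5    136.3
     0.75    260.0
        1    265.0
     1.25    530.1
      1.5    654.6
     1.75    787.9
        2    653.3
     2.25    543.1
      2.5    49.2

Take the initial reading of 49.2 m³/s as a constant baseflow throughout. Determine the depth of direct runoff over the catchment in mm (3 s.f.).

d ≈ 38.6 mm

Direct runoff: 0.0, 16.4, 87.1, 210.8, 215.8, 480.9, 605.4, 738.7, 604.1, 493.9, 0.0 m³/s; ΣQ_DR = 3453 m³/s.
V = ΣQ_DR · Δt = 3453 × 900 s = 3.108 × 10^6 m³.
Over A = 80.6 km², depth = V / A = 38.6 mm.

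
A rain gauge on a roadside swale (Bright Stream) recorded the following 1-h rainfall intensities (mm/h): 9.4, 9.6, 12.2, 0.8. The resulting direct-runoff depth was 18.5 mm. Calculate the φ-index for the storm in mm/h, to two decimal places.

φ ≈ 4.23 mm/h

Only the 3 blocks with intensity above φ contribute runoff: 9.4, 9.6, 12.2 mm/h.
Σ(I−φ)·Δt = d  ⇒  (9.4+9.6+12.2 − 3φ)·1 = 18.5
φ = (31.20 − 18.5/1) / 3 = 4.23 mm/h.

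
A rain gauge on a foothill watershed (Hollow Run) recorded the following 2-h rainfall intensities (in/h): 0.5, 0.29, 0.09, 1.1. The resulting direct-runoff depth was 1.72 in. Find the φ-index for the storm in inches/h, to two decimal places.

φ ≈ 0.37 in/h

Only the 2 blocks with intensity above φ contribute runoff: 0.5, 1.1 in/h.
Σ(I−φ)·Δt = d  ⇒  (0.5+1.1 − 2φ)·2 = 1.72
φ = (1.600 − 1.72/2) / 2 = 0.37 in/h.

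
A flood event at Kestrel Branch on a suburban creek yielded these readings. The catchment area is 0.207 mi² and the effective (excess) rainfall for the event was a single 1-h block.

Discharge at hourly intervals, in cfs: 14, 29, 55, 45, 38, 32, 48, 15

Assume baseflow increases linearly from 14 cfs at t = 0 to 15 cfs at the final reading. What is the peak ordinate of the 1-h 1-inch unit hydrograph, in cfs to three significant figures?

Direct runoff: 0.00, 14.86, 40.71, 30.57, 23.43, 17.29, 33.14, 0.00 cfs; ΣQ_DR = 160.0 cfs, peak = 40.71 cfs.
Runoff depth d = ΣQ_DR·Δt / A = 160.0 × 3600 / (0.207 mi²) = 1.198 in.
The 1-inch UH is the DRH scaled by (1 in)/d, so U_p = 40.71 × 1/1.198 = 34.0 cfs.

U_p ≈ 34.0 cfs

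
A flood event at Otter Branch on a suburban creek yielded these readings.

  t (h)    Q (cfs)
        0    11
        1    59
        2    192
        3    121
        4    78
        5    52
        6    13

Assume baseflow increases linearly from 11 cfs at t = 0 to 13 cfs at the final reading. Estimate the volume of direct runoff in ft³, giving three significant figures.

Direct-runoff ordinates (Q − Q_b): 0.00, 47.67, 180.33, 109.00, 65.67, 39.33, 0.00 cfs.
ΣQ_DR = 442.0 cfs.
With Δt = 1 h = 3600 s, V = ΣQ_DR · Δt = 442.0 × 3600 = 1.59 × 10^6 ft³.

V ≈ 1.59 × 10^6 ft³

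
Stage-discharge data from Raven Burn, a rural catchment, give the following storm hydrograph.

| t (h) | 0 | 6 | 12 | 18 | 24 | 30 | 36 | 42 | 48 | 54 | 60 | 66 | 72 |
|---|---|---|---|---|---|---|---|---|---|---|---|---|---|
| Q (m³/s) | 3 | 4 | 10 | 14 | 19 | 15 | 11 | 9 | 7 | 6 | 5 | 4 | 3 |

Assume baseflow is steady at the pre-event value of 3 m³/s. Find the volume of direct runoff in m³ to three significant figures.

V ≈ 1.53 × 10^6 m³

Direct-runoff ordinates (Q − Q_b): 0.0, 1.0, 7.0, 11.0, 16.0, 12.0, 8.0, 6.0, 4.0, 3.0, 2.0, 1.0, 0.0 m³/s.
ΣQ_DR = 71.00 m³/s.
With Δt = 6 h = 21600 s, V = ΣQ_DR · Δt = 71.00 × 21600 = 1.53 × 10^6 m³.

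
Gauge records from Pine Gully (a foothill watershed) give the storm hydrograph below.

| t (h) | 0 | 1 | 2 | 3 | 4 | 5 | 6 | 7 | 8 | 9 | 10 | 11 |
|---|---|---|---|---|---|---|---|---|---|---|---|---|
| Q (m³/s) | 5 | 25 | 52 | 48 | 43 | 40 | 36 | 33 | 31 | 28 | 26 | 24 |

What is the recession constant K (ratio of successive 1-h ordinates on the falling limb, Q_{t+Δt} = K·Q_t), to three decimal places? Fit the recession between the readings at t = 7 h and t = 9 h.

K ≈ 0.921

Using the recession-limb readings at t = 7 h and t = 9 h: Q falls from 33 to 28 m³/s over 2 intervals.
K = (Q₂/Q₁)^(1/2) = (28/33)^(1/2) = 0.921.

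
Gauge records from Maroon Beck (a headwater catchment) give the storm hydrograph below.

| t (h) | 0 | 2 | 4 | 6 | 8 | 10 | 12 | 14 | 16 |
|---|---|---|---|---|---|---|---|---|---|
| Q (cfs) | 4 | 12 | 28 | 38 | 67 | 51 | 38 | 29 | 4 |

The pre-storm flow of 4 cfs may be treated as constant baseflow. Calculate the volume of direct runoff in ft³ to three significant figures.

Direct-runoff ordinates (Q − Q_b): 0.0, 8.0, 24.0, 34.0, 63.0, 47.0, 34.0, 25.0, 0.0 cfs.
ΣQ_DR = 235.0 cfs.
With Δt = 2 h = 7200 s, V = ΣQ_DR · Δt = 235.0 × 7200 = 1.69 × 10^6 ft³.

V ≈ 1.69 × 10^6 ft³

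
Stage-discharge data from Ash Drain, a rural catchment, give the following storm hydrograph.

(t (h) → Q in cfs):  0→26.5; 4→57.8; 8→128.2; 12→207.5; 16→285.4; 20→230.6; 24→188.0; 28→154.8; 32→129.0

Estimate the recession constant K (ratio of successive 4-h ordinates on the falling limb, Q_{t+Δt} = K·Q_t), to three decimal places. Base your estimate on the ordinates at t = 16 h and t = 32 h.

K ≈ 0.820

Using the recession-limb readings at t = 16 h and t = 32 h: Q falls from 285.4 to 129.0 cfs over 4 intervals.
K = (Q₂/Q₁)^(1/4) = (129.0/285.4)^(1/4) = 0.820.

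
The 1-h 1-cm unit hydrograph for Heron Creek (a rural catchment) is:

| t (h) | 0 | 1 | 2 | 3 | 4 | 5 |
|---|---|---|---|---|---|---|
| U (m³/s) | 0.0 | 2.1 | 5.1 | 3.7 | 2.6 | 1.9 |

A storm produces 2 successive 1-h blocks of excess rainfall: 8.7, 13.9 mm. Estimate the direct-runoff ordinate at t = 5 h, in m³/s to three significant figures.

Q ≈ 5.27 m³/s

By discrete convolution, Q_j = Σ (P_i / 10 mm) · U_{j−i}.
At t = 5 h (j=5): Q = (8.7/10)·1.9 + (13.9/10)·2.6 = 5.27 m³/s.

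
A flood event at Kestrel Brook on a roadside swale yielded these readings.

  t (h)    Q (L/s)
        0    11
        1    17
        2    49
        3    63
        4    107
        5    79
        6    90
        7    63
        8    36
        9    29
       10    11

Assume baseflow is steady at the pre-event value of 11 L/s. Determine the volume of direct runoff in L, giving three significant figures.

Direct-runoff ordinates (Q − Q_b): 0.0, 6.0, 38.0, 52.0, 96.0, 68.0, 79.0, 52.0, 25.0, 18.0, 0.0 L/s.
ΣQ_DR = 434.0 L/s.
With Δt = 1 h = 3600 s, V = ΣQ_DR · Δt = 434.0 × 3600 = 1.56 × 10^6 L.

V ≈ 1.56 × 10^6 L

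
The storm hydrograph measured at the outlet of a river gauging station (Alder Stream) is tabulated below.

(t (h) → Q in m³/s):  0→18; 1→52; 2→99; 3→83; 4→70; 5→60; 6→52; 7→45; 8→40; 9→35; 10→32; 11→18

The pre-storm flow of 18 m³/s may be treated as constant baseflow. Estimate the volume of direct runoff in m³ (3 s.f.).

V ≈ 1.40 × 10^6 m³

Direct-runoff ordinates (Q − Q_b): 0.0, 34.0, 81.0, 65.0, 52.0, 42.0, 34.0, 27.0, 22.0, 17.0, 14.0, 0.0 m³/s.
ΣQ_DR = 388.0 m³/s.
With Δt = 1 h = 3600 s, V = ΣQ_DR · Δt = 388.0 × 3600 = 1.40 × 10^6 m³.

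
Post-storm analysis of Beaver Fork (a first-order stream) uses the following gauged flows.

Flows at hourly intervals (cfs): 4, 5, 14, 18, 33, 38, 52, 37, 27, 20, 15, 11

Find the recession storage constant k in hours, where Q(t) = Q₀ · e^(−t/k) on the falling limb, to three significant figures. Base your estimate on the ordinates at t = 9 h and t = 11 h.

k ≈ 3.35 h

On the falling limb, Q drops from 20 to 11 cfs between t = 9 h and t = 11 h (Δt = 2 h).
k = −Δt / ln(Q₂/Q₁) = −2 / ln(11/20) = 3.35 h.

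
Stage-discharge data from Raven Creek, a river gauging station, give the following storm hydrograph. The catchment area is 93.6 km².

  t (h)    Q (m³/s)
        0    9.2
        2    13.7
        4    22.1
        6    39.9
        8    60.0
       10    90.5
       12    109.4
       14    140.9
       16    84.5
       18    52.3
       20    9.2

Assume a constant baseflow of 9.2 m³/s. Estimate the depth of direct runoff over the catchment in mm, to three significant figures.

Direct runoff: 0.0, 4.5, 12.9, 30.7, 50.8, 81.3, 100.2, 131.7, 75.3, 43.1, 0.0 m³/s; ΣQ_DR = 530.5 m³/s.
V = ΣQ_DR · Δt = 530.5 × 7200 s = 3.820 × 10^6 m³.
Over A = 93.6 km², depth = V / A = 40.8 mm.

d ≈ 40.8 mm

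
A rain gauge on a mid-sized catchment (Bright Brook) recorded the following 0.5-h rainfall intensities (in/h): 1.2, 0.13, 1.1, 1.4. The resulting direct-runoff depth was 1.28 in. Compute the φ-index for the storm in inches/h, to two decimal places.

Only the 3 blocks with intensity above φ contribute runoff: 1.2, 1.1, 1.4 in/h.
Σ(I−φ)·Δt = d  ⇒  (1.2+1.1+1.4 − 3φ)·0.5 = 1.28
φ = (3.700 − 1.28/0.5) / 3 = 0.38 in/h.

φ ≈ 0.38 in/h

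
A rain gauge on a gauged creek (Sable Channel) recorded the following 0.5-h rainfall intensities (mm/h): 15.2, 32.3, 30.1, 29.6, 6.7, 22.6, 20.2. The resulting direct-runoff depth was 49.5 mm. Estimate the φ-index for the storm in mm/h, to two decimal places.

Only the 6 blocks with intensity above φ contribute runoff: 15.2, 32.3, 30.1, 29.6, 22.6, 20.2 mm/h.
Σ(I−φ)·Δt = d  ⇒  (15.2+32.3+30.1+29.6+22.6+20.2 − 6φ)·0.5 = 49.5
φ = (150.0 − 49.5/0.5) / 6 = 8.50 mm/h.

φ ≈ 8.50 mm/h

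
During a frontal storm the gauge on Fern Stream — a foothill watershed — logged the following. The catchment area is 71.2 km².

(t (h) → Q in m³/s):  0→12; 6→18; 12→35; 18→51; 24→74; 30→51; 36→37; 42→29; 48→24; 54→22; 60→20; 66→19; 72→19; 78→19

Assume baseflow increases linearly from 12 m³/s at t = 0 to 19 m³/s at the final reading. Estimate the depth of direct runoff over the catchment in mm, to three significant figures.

d ≈ 64.6 mm

Direct runoff: 0.00, 5.46, 21.92, 37.38, 59.85, 36.31, 21.77, 13.23, 7.69, 5.15, 2.62, 1.08, 0.54, 0.00 m³/s; ΣQ_DR = 213.0 m³/s.
V = ΣQ_DR · Δt = 213.0 × 21600 s = 4.601 × 10^6 m³.
Over A = 71.2 km², depth = V / A = 64.6 mm.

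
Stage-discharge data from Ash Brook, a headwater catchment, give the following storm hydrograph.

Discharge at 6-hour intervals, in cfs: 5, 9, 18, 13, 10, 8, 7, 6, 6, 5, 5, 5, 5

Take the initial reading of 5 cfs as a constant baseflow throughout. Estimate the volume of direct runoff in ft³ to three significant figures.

V ≈ 7.99 × 10^5 ft³

Direct-runoff ordinates (Q − Q_b): 0.0, 4.0, 13.0, 8.0, 5.0, 3.0, 2.0, 1.0, 1.0, 0.0, 0.0, 0.0, 0.0 cfs.
ΣQ_DR = 37.00 cfs.
With Δt = 6 h = 21600 s, V = ΣQ_DR · Δt = 37.00 × 21600 = 7.99 × 10^5 ft³.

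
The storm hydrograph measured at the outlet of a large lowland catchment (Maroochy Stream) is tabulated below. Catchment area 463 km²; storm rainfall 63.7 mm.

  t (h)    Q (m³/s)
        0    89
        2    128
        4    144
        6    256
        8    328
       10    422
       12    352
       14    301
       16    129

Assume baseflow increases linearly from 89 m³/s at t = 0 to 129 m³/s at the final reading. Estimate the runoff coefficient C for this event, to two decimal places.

C ≈ 0.29

ΣQ_DR = 1168 m³/s; V = ΣQ_DR·Δt = 8.410 × 10^6 m³.
Runoff depth d = V / A = 18.16 mm.
C = d / P = 18.16 / 63.7 = 0.29.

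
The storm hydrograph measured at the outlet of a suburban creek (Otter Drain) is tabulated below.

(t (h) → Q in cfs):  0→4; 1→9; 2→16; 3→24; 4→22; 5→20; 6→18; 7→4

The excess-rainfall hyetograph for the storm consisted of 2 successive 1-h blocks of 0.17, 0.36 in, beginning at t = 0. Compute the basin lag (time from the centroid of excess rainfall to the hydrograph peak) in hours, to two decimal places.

Centroid of excess rainfall: t_c = Σ P_i·t̄_i / ΣP_i = 1.1792 h (block centres at 0.5, 1.5 h).
Hydrograph peak occurs at t = 3 h, so basin lag t_L = 3 − 1.1792 = 1.82 h.

t_L ≈ 1.82 h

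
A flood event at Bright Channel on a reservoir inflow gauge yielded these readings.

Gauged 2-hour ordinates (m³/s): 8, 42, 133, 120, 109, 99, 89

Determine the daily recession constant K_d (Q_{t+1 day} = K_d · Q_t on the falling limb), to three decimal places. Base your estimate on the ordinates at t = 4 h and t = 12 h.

Between t = 4 h and t = 12 h the flow falls from 133 to 89 m³/s over 4×2 h = 8 h.
Per-interval ratio K = (89/133)^(1/4) = 0.9045; K_d = K^(24/2) = 0.300.

K_d ≈ 0.300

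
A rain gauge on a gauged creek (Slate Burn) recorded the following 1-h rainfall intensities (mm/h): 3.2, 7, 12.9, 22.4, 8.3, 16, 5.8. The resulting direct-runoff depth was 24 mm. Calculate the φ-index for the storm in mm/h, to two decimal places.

φ ≈ 9.10 mm/h

Only the 3 blocks with intensity above φ contribute runoff: 12.9, 22.4, 16 mm/h.
Σ(I−φ)·Δt = d  ⇒  (12.9+22.4+16 − 3φ)·1 = 24
φ = (51.30 − 24/1) / 3 = 9.10 mm/h.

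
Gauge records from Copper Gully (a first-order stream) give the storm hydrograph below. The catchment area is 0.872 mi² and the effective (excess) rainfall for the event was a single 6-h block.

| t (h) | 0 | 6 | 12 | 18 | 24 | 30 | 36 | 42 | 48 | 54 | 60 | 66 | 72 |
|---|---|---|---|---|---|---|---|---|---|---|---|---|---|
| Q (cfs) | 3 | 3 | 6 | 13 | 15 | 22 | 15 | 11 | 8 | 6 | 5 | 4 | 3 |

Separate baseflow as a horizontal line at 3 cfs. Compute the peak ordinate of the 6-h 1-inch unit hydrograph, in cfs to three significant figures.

U_p ≈ 23.8 cfs

Direct runoff: 0.0, 0.0, 3.0, 10.0, 12.0, 19.0, 12.0, 8.0, 5.0, 3.0, 2.0, 1.0, 0.0 cfs; ΣQ_DR = 75.00 cfs, peak = 19.0 cfs.
Runoff depth d = ΣQ_DR·Δt / A = 75.00 × 21600 / (0.872 mi²) = 0.7997 in.
The 1-inch UH is the DRH scaled by (1 in)/d, so U_p = 19.0 × 1/0.7997 = 23.8 cfs.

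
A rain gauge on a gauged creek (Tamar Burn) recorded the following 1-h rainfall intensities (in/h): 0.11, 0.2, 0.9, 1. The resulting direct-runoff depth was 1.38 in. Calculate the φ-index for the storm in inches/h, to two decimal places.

Only the 2 blocks with intensity above φ contribute runoff: 0.9, 1 in/h.
Σ(I−φ)·Δt = d  ⇒  (0.9+1 − 2φ)·1 = 1.38
φ = (1.900 − 1.38/1) / 2 = 0.26 in/h.

φ ≈ 0.26 in/h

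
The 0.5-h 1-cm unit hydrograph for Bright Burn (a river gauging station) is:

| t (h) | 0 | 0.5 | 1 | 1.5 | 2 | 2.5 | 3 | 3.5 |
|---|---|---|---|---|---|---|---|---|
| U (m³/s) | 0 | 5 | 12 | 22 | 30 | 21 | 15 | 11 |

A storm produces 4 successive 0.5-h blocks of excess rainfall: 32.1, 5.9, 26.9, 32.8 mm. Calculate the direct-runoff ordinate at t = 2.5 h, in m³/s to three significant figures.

Q ≈ 184 m³/s

By discrete convolution, Q_j = Σ (P_i / 10 mm) · U_{j−i}.
At t = 2.5 h (j=5): Q = (32.1/10)·21 + (5.9/10)·30 + (26.9/10)·22 + (32.8/10)·12 = 184 m³/s.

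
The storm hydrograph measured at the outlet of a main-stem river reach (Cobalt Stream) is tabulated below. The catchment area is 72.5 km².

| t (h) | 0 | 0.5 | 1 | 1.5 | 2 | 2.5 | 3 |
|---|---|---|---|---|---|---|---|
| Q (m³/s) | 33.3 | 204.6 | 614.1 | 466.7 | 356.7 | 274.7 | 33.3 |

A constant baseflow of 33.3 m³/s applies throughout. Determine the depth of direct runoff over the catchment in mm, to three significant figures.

d ≈ 43.5 mm

Direct runoff: 0.0, 171.3, 580.8, 433.4, 323.4, 241.4, 0.0 m³/s; ΣQ_DR = 1750 m³/s.
V = ΣQ_DR · Δt = 1750 × 1800 s = 3.151 × 10^6 m³.
Over A = 72.5 km², depth = V / A = 43.5 mm.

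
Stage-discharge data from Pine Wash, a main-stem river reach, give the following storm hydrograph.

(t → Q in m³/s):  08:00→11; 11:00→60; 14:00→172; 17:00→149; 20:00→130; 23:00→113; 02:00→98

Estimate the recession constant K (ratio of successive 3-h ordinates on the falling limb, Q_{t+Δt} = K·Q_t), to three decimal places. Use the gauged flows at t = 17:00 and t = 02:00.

K ≈ 0.870

Using the recession-limb readings at t = 17:00 and t = 02:00: Q falls from 149 to 98 m³/s over 3 intervals.
K = (Q₂/Q₁)^(1/3) = (98/149)^(1/3) = 0.870.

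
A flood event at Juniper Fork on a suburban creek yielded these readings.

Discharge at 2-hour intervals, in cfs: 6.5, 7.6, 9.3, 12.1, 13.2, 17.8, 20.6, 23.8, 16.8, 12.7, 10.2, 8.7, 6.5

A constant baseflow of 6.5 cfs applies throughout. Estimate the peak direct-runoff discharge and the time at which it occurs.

Subtracting baseflow gives direct-runoff ordinates: 0.0, 1.1, 2.8, 5.6, 6.7, 11.3, 14.1, 17.3, 10.3, 6.2, 3.7, 2.2, 0.0 cfs.
The maximum is 17.3 cfs, occurring at the reading for t = 14 h.

Q_p = 17.3 cfs at t = 14 h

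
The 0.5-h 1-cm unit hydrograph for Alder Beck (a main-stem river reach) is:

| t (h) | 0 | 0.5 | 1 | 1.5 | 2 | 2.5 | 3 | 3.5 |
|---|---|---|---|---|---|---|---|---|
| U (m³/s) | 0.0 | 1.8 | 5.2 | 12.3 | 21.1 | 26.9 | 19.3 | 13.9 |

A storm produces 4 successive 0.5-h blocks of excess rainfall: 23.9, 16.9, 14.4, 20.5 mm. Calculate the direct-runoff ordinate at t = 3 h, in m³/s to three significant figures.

By discrete convolution, Q_j = Σ (P_i / 10 mm) · U_{j−i}.
At t = 3 h (j=6): Q = (23.9/10)·19.3 + (16.9/10)·26.9 + (14.4/10)·21.1 + (20.5/10)·12.3 = 147 m³/s.

Q ≈ 147 m³/s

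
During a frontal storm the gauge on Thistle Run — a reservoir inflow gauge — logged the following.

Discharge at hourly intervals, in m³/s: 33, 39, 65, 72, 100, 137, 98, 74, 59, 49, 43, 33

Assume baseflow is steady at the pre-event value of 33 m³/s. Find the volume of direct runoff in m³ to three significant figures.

V ≈ 1.46 × 10^6 m³

Direct-runoff ordinates (Q − Q_b): 0.0, 6.0, 32.0, 39.0, 67.0, 104.0, 65.0, 41.0, 26.0, 16.0, 10.0, 0.0 m³/s.
ΣQ_DR = 406.0 m³/s.
With Δt = 1 h = 3600 s, V = ΣQ_DR · Δt = 406.0 × 3600 = 1.46 × 10^6 m³.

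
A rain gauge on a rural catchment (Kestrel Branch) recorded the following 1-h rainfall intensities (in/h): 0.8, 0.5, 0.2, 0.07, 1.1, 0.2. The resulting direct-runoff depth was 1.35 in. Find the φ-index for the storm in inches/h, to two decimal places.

Only the 3 blocks with intensity above φ contribute runoff: 0.8, 0.5, 1.1 in/h.
Σ(I−φ)·Δt = d  ⇒  (0.8+0.5+1.1 − 3φ)·1 = 1.35
φ = (2.400 − 1.35/1) / 3 = 0.35 in/h.

φ ≈ 0.35 in/h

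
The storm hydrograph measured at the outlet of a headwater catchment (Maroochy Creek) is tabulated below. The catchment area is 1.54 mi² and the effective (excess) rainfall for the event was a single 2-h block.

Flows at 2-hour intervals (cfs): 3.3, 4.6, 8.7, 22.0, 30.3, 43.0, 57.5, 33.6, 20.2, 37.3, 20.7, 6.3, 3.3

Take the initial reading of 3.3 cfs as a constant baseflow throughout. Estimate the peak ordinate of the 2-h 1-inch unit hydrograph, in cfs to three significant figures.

U_p ≈ 109 cfs

Direct runoff: 0.0, 1.3, 5.4, 18.7, 27.0, 39.7, 54.2, 30.3, 16.9, 34.0, 17.4, 3.0, 0.0 cfs; ΣQ_DR = 247.9 cfs, peak = 54.2 cfs.
Runoff depth d = ΣQ_DR·Δt / A = 247.9 × 7200 / (1.54 mi²) = 0.4989 in.
The 1-inch UH is the DRH scaled by (1 in)/d, so U_p = 54.2 × 1/0.4989 = 109 cfs.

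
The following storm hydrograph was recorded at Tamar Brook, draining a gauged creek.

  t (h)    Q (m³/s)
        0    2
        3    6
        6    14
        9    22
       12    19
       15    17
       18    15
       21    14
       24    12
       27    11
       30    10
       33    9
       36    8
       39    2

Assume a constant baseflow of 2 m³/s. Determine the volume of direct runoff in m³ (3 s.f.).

V ≈ 1.44 × 10^6 m³

Direct-runoff ordinates (Q − Q_b): 0.0, 4.0, 12.0, 20.0, 17.0, 15.0, 13.0, 12.0, 10.0, 9.0, 8.0, 7.0, 6.0, 0.0 m³/s.
ΣQ_DR = 133.0 m³/s.
With Δt = 3 h = 10800 s, V = ΣQ_DR · Δt = 133.0 × 10800 = 1.44 × 10^6 m³.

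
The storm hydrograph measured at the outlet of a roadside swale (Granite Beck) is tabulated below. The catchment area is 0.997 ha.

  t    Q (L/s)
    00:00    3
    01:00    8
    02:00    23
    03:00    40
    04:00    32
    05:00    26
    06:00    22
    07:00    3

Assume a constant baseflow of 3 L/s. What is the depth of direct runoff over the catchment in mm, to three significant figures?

Direct runoff: 0.0, 5.0, 20.0, 37.0, 29.0, 23.0, 19.0, 0.0 L/s; ΣQ_DR = 133.0 L/s.
V = ΣQ_DR · Δt = 133.0 × 3600 s = 4.788 × 10^5 L.
Over A = 0.997 ha, depth = V / A = 48.0 mm.

d ≈ 48.0 mm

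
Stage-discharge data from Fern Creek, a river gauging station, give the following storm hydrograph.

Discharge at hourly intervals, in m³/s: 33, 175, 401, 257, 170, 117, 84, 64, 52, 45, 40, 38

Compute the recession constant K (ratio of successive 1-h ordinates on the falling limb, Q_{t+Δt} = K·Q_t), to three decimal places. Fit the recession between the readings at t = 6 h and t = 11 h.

K ≈ 0.853

Using the recession-limb readings at t = 6 h and t = 11 h: Q falls from 84 to 38 m³/s over 5 intervals.
K = (Q₂/Q₁)^(1/5) = (38/84)^(1/5) = 0.853.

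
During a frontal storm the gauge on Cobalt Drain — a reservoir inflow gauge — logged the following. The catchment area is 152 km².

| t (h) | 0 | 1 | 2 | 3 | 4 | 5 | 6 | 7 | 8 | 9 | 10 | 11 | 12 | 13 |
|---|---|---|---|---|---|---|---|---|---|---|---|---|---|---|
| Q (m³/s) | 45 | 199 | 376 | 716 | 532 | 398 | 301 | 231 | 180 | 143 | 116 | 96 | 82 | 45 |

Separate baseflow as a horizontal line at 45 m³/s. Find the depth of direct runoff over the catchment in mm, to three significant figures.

Direct runoff: 0.0, 154.0, 331.0, 671.0, 487.0, 353.0, 256.0, 186.0, 135.0, 98.0, 71.0, 51.0, 37.0, 0.0 m³/s; ΣQ_DR = 2830 m³/s.
V = ΣQ_DR · Δt = 2830 × 3600 s = 1.019 × 10^7 m³.
Over A = 152 km², depth = V / A = 67.0 mm.

d ≈ 67.0 mm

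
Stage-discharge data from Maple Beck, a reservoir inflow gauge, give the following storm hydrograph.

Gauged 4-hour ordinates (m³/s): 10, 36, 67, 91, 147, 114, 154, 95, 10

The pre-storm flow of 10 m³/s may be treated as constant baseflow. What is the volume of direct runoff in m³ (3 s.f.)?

Direct-runoff ordinates (Q − Q_b): 0.0, 26.0, 57.0, 81.0, 137.0, 104.0, 144.0, 85.0, 0.0 m³/s.
ΣQ_DR = 634.0 m³/s.
With Δt = 4 h = 14400 s, V = ΣQ_DR · Δt = 634.0 × 14400 = 9.13 × 10^6 m³.

V ≈ 9.13 × 10^6 m³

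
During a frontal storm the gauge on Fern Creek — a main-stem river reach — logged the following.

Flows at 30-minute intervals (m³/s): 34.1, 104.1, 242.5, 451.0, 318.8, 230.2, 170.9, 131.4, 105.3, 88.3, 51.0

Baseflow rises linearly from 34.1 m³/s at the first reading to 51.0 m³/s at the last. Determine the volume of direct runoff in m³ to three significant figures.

Direct-runoff ordinates (Q − Q_b): 0.00, 68.31, 205.02, 411.83, 277.94, 187.65, 126.66, 85.47, 57.68, 38.99, 0.00 m³/s.
ΣQ_DR = 1460 m³/s.
With Δt = 0.5 h = 1800 s, V = ΣQ_DR · Δt = 1460 × 1800 = 2.63 × 10^6 m³.

V ≈ 2.63 × 10^6 m³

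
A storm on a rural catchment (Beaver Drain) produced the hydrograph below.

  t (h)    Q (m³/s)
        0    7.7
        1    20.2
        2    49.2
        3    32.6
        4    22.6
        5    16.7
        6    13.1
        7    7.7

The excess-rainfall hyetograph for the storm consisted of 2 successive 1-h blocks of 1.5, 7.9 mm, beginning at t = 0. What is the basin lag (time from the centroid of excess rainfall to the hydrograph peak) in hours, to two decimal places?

t_L ≈ 0.66 h

Centroid of excess rainfall: t_c = Σ P_i·t̄_i / ΣP_i = 1.3404 h (block centres at 0.5, 1.5 h).
Hydrograph peak occurs at t = 2 h, so basin lag t_L = 2 − 1.3404 = 0.66 h.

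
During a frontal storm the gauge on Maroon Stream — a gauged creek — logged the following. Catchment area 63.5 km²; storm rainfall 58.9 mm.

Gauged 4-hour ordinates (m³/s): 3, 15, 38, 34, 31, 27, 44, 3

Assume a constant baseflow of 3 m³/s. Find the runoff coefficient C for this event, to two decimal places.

C ≈ 0.66

ΣQ_DR = 171.0 m³/s; V = ΣQ_DR·Δt = 2.462 × 10^6 m³.
Runoff depth d = V / A = 38.78 mm.
C = d / P = 38.78 / 58.9 = 0.66.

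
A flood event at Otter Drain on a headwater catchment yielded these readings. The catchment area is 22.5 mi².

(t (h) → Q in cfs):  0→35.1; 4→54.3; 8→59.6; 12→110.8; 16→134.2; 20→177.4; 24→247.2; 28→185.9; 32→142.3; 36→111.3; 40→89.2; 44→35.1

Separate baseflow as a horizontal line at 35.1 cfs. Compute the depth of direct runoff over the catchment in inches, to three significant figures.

Direct runoff: 0.0, 19.2, 24.5, 75.7, 99.1, 142.3, 212.1, 150.8, 107.2, 76.2, 54.1, 0.0 cfs; ΣQ_DR = 961.2 cfs.
V = ΣQ_DR · Δt = 961.2 × 14400 s = 1.384 × 10^7 ft³.
Over A = 22.5 mi², depth = V / A = 0.265 in.

d ≈ 0.265 in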